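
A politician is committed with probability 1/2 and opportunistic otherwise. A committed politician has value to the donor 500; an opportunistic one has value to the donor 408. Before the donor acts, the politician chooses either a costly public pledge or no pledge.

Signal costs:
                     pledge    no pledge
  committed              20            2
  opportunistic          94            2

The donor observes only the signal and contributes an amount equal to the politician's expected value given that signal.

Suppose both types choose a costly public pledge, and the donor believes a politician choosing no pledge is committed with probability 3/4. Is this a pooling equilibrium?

No

On the equilibrium path (pledge) the donor holds the prior 1/2 and pays 1/2·500 + 1/2·408 = 454. Off-path (no pledge) belief 3/4 gives 3/4·500 + 1/4·408 = 477.
Committed: pledge gives 454 − 20 = 434; no pledge gives 477 − 2 = 475. Deviates. ✗
Opportunistic: pledge gives 454 − 94 = 360; no pledge gives 477 − 2 = 475. Deviates. ✗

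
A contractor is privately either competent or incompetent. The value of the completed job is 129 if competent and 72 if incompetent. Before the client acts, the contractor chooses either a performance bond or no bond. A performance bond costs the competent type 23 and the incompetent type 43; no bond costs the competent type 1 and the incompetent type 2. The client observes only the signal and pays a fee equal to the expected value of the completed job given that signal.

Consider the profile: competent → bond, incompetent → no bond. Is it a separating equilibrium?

No

Under separation the client infers type exactly: bond → competent (pays 129), no bond → incompetent (pays 72).
Competent: bond gives 129 − 23 = 106; no bond gives 72 − 1 = 71. No deviation. ✓
Incompetent: no bond gives 72 − 2 = 70; bond gives 129 − 43 = 86. Would deviate. ✗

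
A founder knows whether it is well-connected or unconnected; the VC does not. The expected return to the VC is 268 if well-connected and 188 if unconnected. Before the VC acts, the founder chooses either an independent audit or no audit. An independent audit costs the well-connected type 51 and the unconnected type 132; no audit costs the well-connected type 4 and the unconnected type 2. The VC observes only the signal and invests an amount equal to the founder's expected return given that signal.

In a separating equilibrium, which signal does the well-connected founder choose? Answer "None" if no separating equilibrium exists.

Try well-connected → audit, unconnected → no audit:
  If types separate, audit earns payment 268 and no audit earns 188.
  Well-connected: audit gives 268 − 51 = 217; no audit gives 188 − 4 = 184. No deviation. ✓
  Unconnected: no audit gives 188 − 2 = 186; audit gives 268 − 132 = 136. No deviation. ✓
Both hold — the well-connected type sends audit.

audit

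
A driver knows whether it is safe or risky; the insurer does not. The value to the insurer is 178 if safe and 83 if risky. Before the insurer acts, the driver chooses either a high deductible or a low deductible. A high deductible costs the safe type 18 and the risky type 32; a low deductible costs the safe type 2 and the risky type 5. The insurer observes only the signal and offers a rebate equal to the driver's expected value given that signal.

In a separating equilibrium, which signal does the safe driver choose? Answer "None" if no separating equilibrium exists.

Try safe → high deductible, risky → low deductible:
  If types separate, high deductible earns payment 178 and low deductible earns 83.
  Safe: high deductible gives 178 − 18 = 160; low deductible gives 83 − 2 = 81. No deviation. ✓
  Risky: low deductible gives 83 − 5 = 78; high deductible gives 178 − 32 = 146. Would deviate. ✗
Try safe → low deductible, risky → high deductible:
  If types separate, low deductible earns payment 178 and high deductible earns 83.
  Safe: low deductible gives 178 − 2 = 176; high deductible gives 83 − 18 = 65. No deviation. ✓
  Risky: high deductible gives 83 − 32 = 51; low deductible gives 178 − 5 = 173. Would deviate. ✗
Neither assignment is incentive-compatible.

None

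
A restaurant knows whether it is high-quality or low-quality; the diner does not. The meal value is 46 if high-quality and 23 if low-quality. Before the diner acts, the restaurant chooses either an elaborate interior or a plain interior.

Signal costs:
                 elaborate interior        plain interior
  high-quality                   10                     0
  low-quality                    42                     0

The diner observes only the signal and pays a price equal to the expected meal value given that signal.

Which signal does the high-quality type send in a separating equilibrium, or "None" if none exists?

Try high-quality → elaborate interior, low-quality → plain interior:
  If types separate, elaborate interior earns payment 46 and plain interior earns 23.
  High-quality: elaborate interior gives 46 − 10 = 36; plain interior gives 23 − 0 = 23. No deviation. ✓
  Low-quality: plain interior gives 23 − 0 = 23; elaborate interior gives 46 − 42 = 4. No deviation. ✓
Both hold — the high-quality type sends elaborate interior.

elaborate interior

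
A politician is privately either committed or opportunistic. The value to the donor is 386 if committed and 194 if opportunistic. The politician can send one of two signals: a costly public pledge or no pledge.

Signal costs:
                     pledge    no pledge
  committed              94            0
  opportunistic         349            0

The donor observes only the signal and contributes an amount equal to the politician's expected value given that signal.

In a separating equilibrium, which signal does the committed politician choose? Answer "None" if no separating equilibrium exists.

Try committed → pledge, opportunistic → no pledge:
  If types separate, pledge earns payment 386 and no pledge earns 194.
  Committed: pledge gives 386 − 94 = 292; no pledge gives 194 − 0 = 194. No deviation. ✓
  Opportunistic: no pledge gives 194 − 0 = 194; pledge gives 386 − 349 = 37. No deviation. ✓
Both hold — the committed type sends pledge.

pledge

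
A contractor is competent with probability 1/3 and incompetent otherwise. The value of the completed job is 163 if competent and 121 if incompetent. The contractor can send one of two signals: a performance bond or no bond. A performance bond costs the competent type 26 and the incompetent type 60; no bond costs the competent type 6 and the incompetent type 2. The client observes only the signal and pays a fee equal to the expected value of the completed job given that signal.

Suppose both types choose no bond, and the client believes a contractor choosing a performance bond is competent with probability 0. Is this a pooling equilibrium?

Yes

At the pooled signal (no bond) the client holds the prior 1/3 and pays 1/3·163 + 2/3·121 = 135. Off-path (bond) belief 0 gives 0·163 + 1·121 = 121.
Competent: no bond gives 135 − 6 = 129; bond gives 121 − 26 = 95. Stays. ✓
Incompetent: no bond gives 135 − 2 = 133; bond gives 121 − 60 = 61. Stays. ✓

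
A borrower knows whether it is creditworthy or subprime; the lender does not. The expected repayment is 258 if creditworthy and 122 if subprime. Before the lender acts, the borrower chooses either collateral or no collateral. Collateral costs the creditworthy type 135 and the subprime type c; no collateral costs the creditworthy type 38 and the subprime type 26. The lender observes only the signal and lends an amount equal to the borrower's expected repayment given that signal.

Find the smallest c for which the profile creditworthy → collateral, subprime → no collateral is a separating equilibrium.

162

Under separation: collateral → creditworthy (pays 258); no collateral → subprime (pays 122).
Creditworthy: 258 − 135 = 123 ≥ 122 − 38 = 84. Holds regardless of c. ✓
Subprime: 122 − 26 ≥ 258 − c, so c ≥ 258 − 96 = 162.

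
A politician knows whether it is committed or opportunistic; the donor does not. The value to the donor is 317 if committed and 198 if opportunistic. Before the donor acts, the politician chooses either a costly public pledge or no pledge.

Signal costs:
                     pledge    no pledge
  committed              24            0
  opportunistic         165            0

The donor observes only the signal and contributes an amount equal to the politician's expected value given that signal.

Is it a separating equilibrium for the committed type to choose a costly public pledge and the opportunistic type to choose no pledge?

Yes

If types separate, pledge earns payment 317 and no pledge earns 198.
Committed: pledge gives 317 − 24 = 293; no pledge gives 198 − 0 = 198. No deviation. ✓
Opportunistic: no pledge gives 198 − 0 = 198; pledge gives 317 − 165 = 152. No deviation. ✓
Neither type gains from mimicking the other.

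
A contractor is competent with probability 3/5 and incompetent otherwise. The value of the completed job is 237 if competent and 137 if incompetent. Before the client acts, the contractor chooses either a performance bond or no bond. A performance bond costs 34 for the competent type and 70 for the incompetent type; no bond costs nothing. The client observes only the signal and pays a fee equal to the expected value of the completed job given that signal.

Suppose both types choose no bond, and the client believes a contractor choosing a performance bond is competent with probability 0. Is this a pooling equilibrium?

At the pooled signal (no bond) the client holds the prior 3/5 and pays 3/5·237 + 2/5·137 = 197. Off-path (bond) belief 0 gives 0·237 + 1·137 = 137.
Competent: no bond gives 197 − 0 = 197; bond gives 137 − 34 = 103. Stays. ✓
Incompetent: no bond gives 197 − 0 = 197; bond gives 137 − 70 = 67. Stays. ✓

Yes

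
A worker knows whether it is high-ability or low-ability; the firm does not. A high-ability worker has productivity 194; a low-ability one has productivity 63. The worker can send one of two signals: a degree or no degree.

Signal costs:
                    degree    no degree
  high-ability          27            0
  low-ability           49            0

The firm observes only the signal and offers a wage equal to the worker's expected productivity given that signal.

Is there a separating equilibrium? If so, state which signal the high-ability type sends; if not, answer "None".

Try high-ability → degree, low-ability → no degree:
  If types separate, degree earns payment 194 and no degree earns 63.
  High-ability: degree gives 194 − 27 = 167; no degree gives 63 − 0 = 63. No deviation. ✓
  Low-ability: no degree gives 63 − 0 = 63; degree gives 194 − 49 = 145. Would deviate. ✗
Try high-ability → no degree, low-ability → degree:
  If types separate, no degree earns payment 194 and degree earns 63.
  High-ability: no degree gives 194 − 0 = 194; degree gives 63 − 27 = 36. No deviation. ✓
  Low-ability: degree gives 63 − 49 = 14; no degree gives 194 − 0 = 194. Would deviate. ✗
Neither assignment is incentive-compatible.

None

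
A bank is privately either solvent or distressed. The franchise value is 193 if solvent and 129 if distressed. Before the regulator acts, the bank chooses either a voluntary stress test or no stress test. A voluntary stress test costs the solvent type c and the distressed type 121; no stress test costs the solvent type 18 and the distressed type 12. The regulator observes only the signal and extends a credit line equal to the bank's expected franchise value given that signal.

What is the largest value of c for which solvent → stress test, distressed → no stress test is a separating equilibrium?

82

Under separation: stress test → solvent (pays 193); no stress test → distressed (pays 129).
Distressed: 129 − 12 = 117 ≥ 193 − 121 = 72. Holds regardless of c. ✓
Solvent: 193 − c ≥ 129 − 18, so c ≤ 193 − 111 = 82.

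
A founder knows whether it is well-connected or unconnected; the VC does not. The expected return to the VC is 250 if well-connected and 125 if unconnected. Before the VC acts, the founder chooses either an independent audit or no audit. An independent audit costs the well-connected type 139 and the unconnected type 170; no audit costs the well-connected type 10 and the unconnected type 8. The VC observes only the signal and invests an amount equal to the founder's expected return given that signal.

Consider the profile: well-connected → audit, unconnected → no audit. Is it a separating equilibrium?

No

If types separate, audit earns payment 250 and no audit earns 125.
Well-connected: audit gives 250 − 139 = 111; no audit gives 125 − 10 = 115. Would deviate. ✗
Unconnected: no audit gives 125 − 8 = 117; audit gives 250 − 170 = 80. No deviation. ✓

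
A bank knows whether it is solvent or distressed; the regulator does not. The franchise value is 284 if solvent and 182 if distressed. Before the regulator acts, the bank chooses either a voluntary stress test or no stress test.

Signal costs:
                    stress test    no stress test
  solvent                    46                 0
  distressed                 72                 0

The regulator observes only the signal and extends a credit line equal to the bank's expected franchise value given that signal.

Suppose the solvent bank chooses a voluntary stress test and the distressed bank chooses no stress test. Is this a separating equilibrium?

Under separation the regulator infers type exactly: stress test → solvent (pays 284), no stress test → distressed (pays 182).
Solvent: stress test gives 284 − 46 = 238; no stress test gives 182 − 0 = 182. No deviation. ✓
Distressed: no stress test gives 182 − 0 = 182; stress test gives 284 − 72 = 212. Would deviate. ✗

No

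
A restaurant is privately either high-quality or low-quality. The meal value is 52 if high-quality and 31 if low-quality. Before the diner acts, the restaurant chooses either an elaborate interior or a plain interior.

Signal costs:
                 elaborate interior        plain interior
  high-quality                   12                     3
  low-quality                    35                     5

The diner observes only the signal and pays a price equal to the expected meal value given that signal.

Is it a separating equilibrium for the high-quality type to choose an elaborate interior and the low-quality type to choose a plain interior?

If types separate, elaborate interior earns payment 52 and plain interior earns 31.
High-quality: elaborate interior gives 52 − 12 = 40; plain interior gives 31 − 3 = 28. No deviation. ✓
Low-quality: plain interior gives 31 − 5 = 26; elaborate interior gives 52 − 35 = 17. No deviation. ✓
Both incentive constraints hold.

Yes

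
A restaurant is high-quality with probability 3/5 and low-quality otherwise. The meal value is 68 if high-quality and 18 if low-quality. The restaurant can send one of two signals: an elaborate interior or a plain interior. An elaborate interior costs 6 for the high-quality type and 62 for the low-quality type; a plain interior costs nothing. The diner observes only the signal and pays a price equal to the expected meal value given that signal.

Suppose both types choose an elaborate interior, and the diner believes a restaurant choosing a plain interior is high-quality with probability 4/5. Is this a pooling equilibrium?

No

At the pooled signal (elaborate interior) the diner holds the prior 3/5 and pays 3/5·68 + 2/5·18 = 48. Off-path (plain interior) belief 4/5 gives 4/5·68 + 1/5·18 = 58.
High-quality: elaborate interior gives 48 − 6 = 42; plain interior gives 58 − 0 = 58. Deviates. ✗
Low-quality: elaborate interior gives 48 − 62 = -14; plain interior gives 58 − 0 = 58. Deviates. ✗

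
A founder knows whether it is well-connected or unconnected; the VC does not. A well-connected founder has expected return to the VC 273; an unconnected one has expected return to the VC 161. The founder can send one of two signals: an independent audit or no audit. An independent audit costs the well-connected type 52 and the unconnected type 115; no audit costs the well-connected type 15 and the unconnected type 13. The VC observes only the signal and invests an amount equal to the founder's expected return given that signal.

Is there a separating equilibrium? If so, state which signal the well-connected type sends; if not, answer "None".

None

Try well-connected → audit, unconnected → no audit:
  If types separate, audit earns payment 273 and no audit earns 161.
  Well-connected: audit gives 273 − 52 = 221; no audit gives 161 − 15 = 146. No deviation. ✓
  Unconnected: no audit gives 161 − 13 = 148; audit gives 273 − 115 = 158. Would deviate. ✗
Try well-connected → no audit, unconnected → audit:
  If types separate, no audit earns payment 273 and audit earns 161.
  Well-connected: no audit gives 273 − 15 = 258; audit gives 161 − 52 = 109. No deviation. ✓
  Unconnected: audit gives 161 − 115 = 46; no audit gives 273 − 13 = 260. Would deviate. ✗
Neither assignment is incentive-compatible.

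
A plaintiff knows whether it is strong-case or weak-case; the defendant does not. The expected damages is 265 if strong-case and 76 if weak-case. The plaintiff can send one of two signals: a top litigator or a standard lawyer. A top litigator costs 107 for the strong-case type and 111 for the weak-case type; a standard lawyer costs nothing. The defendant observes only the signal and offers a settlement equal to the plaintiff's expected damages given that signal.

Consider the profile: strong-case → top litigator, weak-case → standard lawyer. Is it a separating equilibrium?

If types separate, top litigator earns payment 265 and standard lawyer earns 76.
Strong-case: top litigator gives 265 − 107 = 158; standard lawyer gives 76 − 0 = 76. No deviation. ✓
Weak-case: standard lawyer gives 76 − 0 = 76; top litigator gives 265 − 111 = 154. Would deviate. ✗

No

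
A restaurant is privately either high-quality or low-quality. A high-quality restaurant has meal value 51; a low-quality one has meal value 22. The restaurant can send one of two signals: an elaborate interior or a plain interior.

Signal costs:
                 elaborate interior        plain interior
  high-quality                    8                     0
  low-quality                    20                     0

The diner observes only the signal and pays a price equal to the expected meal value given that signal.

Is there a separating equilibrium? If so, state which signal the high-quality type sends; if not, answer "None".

Try high-quality → elaborate interior, low-quality → plain interior:
  Under separation the diner infers type exactly: elaborate interior → high-quality (pays 51), plain interior → low-quality (pays 22).
  High-quality: elaborate interior gives 51 − 8 = 43; plain interior gives 22 − 0 = 22. No deviation. ✓
  Low-quality: plain interior gives 22 − 0 = 22; elaborate interior gives 51 − 20 = 31. Would deviate. ✗
Try high-quality → plain interior, low-quality → elaborate interior:
  Under separation the diner infers type exactly: plain interior → high-quality (pays 51), elaborate interior → low-quality (pays 22).
  High-quality: plain interior gives 51 − 0 = 51; elaborate interior gives 22 − 8 = 14. No deviation. ✓
  Low-quality: elaborate interior gives 22 − 20 = 2; plain interior gives 51 − 0 = 51. Would deviate. ✗
Neither assignment is incentive-compatible.

None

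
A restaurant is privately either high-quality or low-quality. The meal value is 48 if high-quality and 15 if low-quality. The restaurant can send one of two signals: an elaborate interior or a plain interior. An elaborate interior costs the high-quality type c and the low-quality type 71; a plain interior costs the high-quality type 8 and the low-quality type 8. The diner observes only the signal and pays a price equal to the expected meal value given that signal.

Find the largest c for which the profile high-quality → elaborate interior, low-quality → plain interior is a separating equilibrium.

Under separation: elaborate interior → high-quality (pays 48); plain interior → low-quality (pays 15).
Low-quality: 15 − 8 = 7 ≥ 48 − 71 = -23. Holds regardless of c. ✓
High-quality: 48 − c ≥ 15 − 8, so c ≤ 48 − 7 = 41.

41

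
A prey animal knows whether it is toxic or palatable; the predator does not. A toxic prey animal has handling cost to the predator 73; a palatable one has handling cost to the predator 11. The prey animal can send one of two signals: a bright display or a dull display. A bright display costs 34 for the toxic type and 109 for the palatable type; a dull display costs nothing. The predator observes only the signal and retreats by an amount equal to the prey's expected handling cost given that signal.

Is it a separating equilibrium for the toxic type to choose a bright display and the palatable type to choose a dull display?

Yes

If types separate, bright display earns payment 73 and dull display earns 11.
Toxic: bright display gives 73 − 34 = 39; dull display gives 11 − 0 = 11. No deviation. ✓
Palatable: dull display gives 11 − 0 = 11; bright display gives 73 − 109 = -36. No deviation. ✓
Neither type gains from mimicking the other.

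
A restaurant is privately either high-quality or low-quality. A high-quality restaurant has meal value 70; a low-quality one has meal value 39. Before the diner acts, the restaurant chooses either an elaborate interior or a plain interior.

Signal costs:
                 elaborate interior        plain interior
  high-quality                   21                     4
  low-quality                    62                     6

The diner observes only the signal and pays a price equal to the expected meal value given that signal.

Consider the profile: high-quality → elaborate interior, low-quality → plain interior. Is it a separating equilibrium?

If types separate, elaborate interior earns payment 70 and plain interior earns 39.
High-quality: elaborate interior gives 70 − 21 = 49; plain interior gives 39 − 4 = 35. No deviation. ✓
Low-quality: plain interior gives 39 − 6 = 33; elaborate interior gives 70 − 62 = 8. No deviation. ✓
Neither type gains from mimicking the other.

Yes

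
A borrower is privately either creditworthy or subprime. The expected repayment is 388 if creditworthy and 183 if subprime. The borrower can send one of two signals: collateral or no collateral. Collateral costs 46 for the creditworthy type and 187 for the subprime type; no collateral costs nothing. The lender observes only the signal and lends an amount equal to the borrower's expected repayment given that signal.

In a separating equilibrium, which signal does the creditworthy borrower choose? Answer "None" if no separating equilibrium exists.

Try creditworthy → collateral, subprime → no collateral:
  If types separate, collateral earns payment 388 and no collateral earns 183.
  Creditworthy: collateral gives 388 − 46 = 342; no collateral gives 183 − 0 = 183. No deviation. ✓
  Subprime: no collateral gives 183 − 0 = 183; collateral gives 388 − 187 = 201. Would deviate. ✗
Try creditworthy → no collateral, subprime → collateral:
  If types separate, no collateral earns payment 388 and collateral earns 183.
  Creditworthy: no collateral gives 388 − 0 = 388; collateral gives 183 − 46 = 137. No deviation. ✓
  Subprime: collateral gives 183 − 187 = -4; no collateral gives 388 − 0 = 388. Would deviate. ✗
Neither assignment is incentive-compatible.

None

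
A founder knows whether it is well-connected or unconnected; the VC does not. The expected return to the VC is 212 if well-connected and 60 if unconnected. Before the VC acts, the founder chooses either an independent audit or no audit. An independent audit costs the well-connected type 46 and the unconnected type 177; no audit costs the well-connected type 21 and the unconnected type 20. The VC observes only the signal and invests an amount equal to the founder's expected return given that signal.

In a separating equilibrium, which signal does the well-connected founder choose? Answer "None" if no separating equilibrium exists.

Try well-connected → audit, unconnected → no audit:
  Under separation the VC infers type exactly: audit → well-connected (pays 212), no audit → unconnected (pays 60).
  Well-connected: audit gives 212 − 46 = 166; no audit gives 60 − 21 = 39. No deviation. ✓
  Unconnected: no audit gives 60 − 20 = 40; audit gives 212 − 177 = 35. No deviation. ✓
Both hold — the well-connected type sends audit.

audit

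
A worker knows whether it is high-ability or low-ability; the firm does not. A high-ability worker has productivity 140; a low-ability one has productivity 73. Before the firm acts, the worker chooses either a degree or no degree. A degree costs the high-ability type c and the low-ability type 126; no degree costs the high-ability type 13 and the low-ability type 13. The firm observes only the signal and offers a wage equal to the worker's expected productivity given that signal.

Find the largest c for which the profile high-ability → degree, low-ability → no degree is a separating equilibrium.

Under separation: degree → high-ability (pays 140); no degree → low-ability (pays 73).
Low-ability: 73 − 13 = 60 ≥ 140 − 126 = 14. Holds regardless of c. ✓
High-ability: 140 − c ≥ 73 − 13, so c ≤ 140 − 60 = 80.

80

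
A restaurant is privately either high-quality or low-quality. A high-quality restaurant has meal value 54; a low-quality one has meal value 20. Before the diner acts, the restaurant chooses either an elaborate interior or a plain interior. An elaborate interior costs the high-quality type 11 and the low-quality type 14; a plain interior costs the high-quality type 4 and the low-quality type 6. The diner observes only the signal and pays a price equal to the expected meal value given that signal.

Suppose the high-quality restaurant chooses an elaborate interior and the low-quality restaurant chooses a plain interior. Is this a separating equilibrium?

If types separate, elaborate interior earns payment 54 and plain interior earns 20.
High-quality: elaborate interior gives 54 − 11 = 43; plain interior gives 20 − 4 = 16. No deviation. ✓
Low-quality: plain interior gives 20 − 6 = 14; elaborate interior gives 54 − 14 = 40. Would deviate. ✗

No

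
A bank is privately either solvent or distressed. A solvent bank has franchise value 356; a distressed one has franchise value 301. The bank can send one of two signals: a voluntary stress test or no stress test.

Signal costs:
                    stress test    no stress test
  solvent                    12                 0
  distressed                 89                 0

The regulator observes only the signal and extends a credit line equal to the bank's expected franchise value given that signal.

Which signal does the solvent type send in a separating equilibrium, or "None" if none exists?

Try solvent → stress test, distressed → no stress test:
  Under separation the regulator infers type exactly: stress test → solvent (pays 356), no stress test → distressed (pays 301).
  Solvent: stress test gives 356 − 12 = 344; no stress test gives 301 − 0 = 301. No deviation. ✓
  Distressed: no stress test gives 301 − 0 = 301; stress test gives 356 − 89 = 267. No deviation. ✓
Both hold — the solvent type sends stress test.

stress test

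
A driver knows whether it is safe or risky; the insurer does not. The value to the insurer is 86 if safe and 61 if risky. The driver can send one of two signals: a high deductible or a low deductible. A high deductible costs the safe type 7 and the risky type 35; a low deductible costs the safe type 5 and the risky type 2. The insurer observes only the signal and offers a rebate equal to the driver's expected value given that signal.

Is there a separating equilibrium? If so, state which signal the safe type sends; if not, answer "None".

high deductible

Try safe → high deductible, risky → low deductible:
  Under separation the insurer infers type exactly: high deductible → safe (pays 86), low deductible → risky (pays 61).
  Safe: high deductible gives 86 − 7 = 79; low deductible gives 61 − 5 = 56. No deviation. ✓
  Risky: low deductible gives 61 − 2 = 59; high deductible gives 86 − 35 = 51. No deviation. ✓
Both hold — the safe type sends high deductible.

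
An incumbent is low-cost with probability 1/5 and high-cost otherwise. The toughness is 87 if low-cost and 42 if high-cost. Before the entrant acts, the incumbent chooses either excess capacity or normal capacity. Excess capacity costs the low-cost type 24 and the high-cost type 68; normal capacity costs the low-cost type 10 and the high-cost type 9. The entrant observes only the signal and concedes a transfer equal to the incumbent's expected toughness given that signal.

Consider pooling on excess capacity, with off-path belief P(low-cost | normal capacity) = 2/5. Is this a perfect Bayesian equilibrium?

At the pooled signal (excess capacity) the entrant holds the prior 1/5 and pays 1/5·87 + 4/5·42 = 51. Off-path (normal capacity) belief 2/5 gives 2/5·87 + 3/5·42 = 60.
Low-cost: excess capacity gives 51 − 24 = 27; normal capacity gives 60 − 10 = 50. Deviates. ✗
High-cost: excess capacity gives 51 − 68 = -17; normal capacity gives 60 − 9 = 51. Deviates. ✗

No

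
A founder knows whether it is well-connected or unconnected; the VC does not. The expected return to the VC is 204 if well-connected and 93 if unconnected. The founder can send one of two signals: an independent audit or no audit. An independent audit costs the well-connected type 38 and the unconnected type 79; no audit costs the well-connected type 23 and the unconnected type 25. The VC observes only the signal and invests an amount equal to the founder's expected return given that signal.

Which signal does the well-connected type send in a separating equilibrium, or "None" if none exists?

None

Try well-connected → audit, unconnected → no audit:
  If types separate, audit earns payment 204 and no audit earns 93.
  Well-connected: audit gives 204 − 38 = 166; no audit gives 93 − 23 = 70. No deviation. ✓
  Unconnected: no audit gives 93 − 25 = 68; audit gives 204 − 79 = 125. Would deviate. ✗
Try well-connected → no audit, unconnected → audit:
  If types separate, no audit earns payment 204 and audit earns 93.
  Well-connected: no audit gives 204 − 23 = 181; audit gives 93 − 38 = 55. No deviation. ✓
  Unconnected: audit gives 93 − 79 = 14; no audit gives 204 − 25 = 179. Would deviate. ✗
Neither assignment is incentive-compatible.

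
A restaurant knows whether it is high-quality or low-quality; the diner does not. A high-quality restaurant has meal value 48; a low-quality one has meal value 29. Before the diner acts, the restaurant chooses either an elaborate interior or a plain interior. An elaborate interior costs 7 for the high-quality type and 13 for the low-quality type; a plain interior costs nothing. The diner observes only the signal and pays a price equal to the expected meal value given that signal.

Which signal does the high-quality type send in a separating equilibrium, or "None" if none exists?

Try high-quality → elaborate interior, low-quality → plain interior:
  If types separate, elaborate interior earns payment 48 and plain interior earns 29.
  High-quality: elaborate interior gives 48 − 7 = 41; plain interior gives 29 − 0 = 29. No deviation. ✓
  Low-quality: plain interior gives 29 − 0 = 29; elaborate interior gives 48 − 13 = 35. Would deviate. ✗
Try high-quality → plain interior, low-quality → elaborate interior:
  If types separate, plain interior earns payment 48 and elaborate interior earns 29.
  High-quality: plain interior gives 48 − 0 = 48; elaborate interior gives 29 − 7 = 22. No deviation. ✓
  Low-quality: elaborate interior gives 29 − 13 = 16; plain interior gives 48 − 0 = 48. Would deviate. ✗
Neither assignment is incentive-compatible.

None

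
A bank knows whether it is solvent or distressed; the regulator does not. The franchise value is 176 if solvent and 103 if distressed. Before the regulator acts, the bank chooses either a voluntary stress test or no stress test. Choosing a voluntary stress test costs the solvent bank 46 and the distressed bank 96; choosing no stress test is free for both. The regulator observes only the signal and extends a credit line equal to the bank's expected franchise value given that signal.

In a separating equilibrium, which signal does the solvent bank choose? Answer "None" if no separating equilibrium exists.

stress test

Try solvent → stress test, distressed → no stress test:
  If types separate, stress test earns payment 176 and no stress test earns 103.
  Solvent: stress test gives 176 − 46 = 130; no stress test gives 103 − 0 = 103. No deviation. ✓
  Distressed: no stress test gives 103 − 0 = 103; stress test gives 176 − 96 = 80. No deviation. ✓
Both hold — the solvent type sends stress test.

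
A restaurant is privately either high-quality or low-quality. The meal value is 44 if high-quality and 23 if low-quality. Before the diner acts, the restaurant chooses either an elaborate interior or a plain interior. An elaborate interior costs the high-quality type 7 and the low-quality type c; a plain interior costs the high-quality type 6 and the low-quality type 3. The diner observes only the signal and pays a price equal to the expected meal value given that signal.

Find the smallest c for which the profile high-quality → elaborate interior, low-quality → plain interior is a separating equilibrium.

24

Under separation: elaborate interior → high-quality (pays 44); plain interior → low-quality (pays 23).
High-quality: 44 − 7 = 37 ≥ 23 − 6 = 17. Holds regardless of c. ✓
Low-quality: 23 − 3 ≥ 44 − c, so c ≥ 44 − 20 = 24.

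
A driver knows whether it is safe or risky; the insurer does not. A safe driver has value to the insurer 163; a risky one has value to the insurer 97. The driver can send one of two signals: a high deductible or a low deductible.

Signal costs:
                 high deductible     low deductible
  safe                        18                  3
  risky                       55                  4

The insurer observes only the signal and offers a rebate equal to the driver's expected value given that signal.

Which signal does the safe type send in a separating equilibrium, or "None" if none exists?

None

Try safe → high deductible, risky → low deductible:
  Under separation the insurer infers type exactly: high deductible → safe (pays 163), low deductible → risky (pays 97).
  Safe: high deductible gives 163 − 18 = 145; low deductible gives 97 − 3 = 94. No deviation. ✓
  Risky: low deductible gives 97 − 4 = 93; high deductible gives 163 − 55 = 108. Would deviate. ✗
Try safe → low deductible, risky → high deductible:
  Under separation the insurer infers type exactly: low deductible → safe (pays 163), high deductible → risky (pays 97).
  Safe: low deductible gives 163 − 3 = 160; high deductible gives 97 − 18 = 79. No deviation. ✓
  Risky: high deductible gives 97 − 55 = 42; low deductible gives 163 − 4 = 159. Would deviate. ✗
Neither assignment is incentive-compatible.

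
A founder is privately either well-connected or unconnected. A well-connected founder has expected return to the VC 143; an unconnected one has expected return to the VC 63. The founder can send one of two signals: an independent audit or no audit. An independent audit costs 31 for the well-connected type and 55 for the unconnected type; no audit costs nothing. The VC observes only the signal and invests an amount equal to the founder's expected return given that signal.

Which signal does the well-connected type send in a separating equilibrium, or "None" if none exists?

None

Try well-connected → audit, unconnected → no audit:
  If types separate, audit earns payment 143 and no audit earns 63.
  Well-connected: audit gives 143 − 31 = 112; no audit gives 63 − 0 = 63. No deviation. ✓
  Unconnected: no audit gives 63 − 0 = 63; audit gives 143 − 55 = 88. Would deviate. ✗
Try well-connected → no audit, unconnected → audit:
  If types separate, no audit earns payment 143 and audit earns 63.
  Well-connected: no audit gives 143 − 0 = 143; audit gives 63 − 31 = 32. No deviation. ✓
  Unconnected: audit gives 63 − 55 = 8; no audit gives 143 − 0 = 143. Would deviate. ✗
Neither assignment is incentive-compatible.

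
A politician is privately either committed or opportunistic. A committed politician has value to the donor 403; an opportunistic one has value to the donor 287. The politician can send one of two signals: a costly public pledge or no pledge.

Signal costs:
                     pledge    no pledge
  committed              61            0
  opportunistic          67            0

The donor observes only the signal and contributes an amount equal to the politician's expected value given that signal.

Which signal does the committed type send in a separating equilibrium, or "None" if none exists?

Try committed → pledge, opportunistic → no pledge:
  Under separation the donor infers type exactly: pledge → committed (pays 403), no pledge → opportunistic (pays 287).
  Committed: pledge gives 403 − 61 = 342; no pledge gives 287 − 0 = 287. No deviation. ✓
  Opportunistic: no pledge gives 287 − 0 = 287; pledge gives 403 − 67 = 336. Would deviate. ✗
Try committed → no pledge, opportunistic → pledge:
  Under separation the donor infers type exactly: no pledge → committed (pays 403), pledge → opportunistic (pays 287).
  Committed: no pledge gives 403 − 0 = 403; pledge gives 287 − 61 = 226. No deviation. ✓
  Opportunistic: pledge gives 287 − 67 = 220; no pledge gives 403 − 0 = 403. Would deviate. ✗
Neither assignment is incentive-compatible.

None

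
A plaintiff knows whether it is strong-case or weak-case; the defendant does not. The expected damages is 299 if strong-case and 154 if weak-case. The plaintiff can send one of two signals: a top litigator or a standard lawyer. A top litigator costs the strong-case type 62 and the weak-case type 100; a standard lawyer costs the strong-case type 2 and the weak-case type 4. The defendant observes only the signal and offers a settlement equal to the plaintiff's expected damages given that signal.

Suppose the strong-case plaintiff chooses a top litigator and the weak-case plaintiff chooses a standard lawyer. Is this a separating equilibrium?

No

Under separation the defendant infers type exactly: top litigator → strong-case (pays 299), standard lawyer → weak-case (pays 154).
Strong-case: top litigator gives 299 − 62 = 237; standard lawyer gives 154 − 2 = 152. No deviation. ✓
Weak-case: standard lawyer gives 154 − 4 = 150; top litigator gives 299 − 100 = 199. Would deviate. ✗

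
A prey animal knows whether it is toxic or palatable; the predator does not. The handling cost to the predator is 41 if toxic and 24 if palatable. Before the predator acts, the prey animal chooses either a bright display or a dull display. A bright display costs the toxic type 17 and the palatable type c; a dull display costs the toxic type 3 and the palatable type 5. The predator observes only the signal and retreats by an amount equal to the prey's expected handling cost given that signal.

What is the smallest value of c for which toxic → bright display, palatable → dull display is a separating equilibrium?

22

Under separation: bright display → toxic (pays 41); dull display → palatable (pays 24).
Toxic: 41 − 17 = 24 ≥ 24 − 3 = 21. Holds regardless of c. ✓
Palatable: 24 − 5 ≥ 41 − c, so c ≥ 41 − 19 = 22.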